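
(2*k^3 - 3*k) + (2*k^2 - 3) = 2*k^3 + 2*k^2 - 3*k - 3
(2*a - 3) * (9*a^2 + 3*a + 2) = 18*a^3 - 21*a^2 - 5*a - 6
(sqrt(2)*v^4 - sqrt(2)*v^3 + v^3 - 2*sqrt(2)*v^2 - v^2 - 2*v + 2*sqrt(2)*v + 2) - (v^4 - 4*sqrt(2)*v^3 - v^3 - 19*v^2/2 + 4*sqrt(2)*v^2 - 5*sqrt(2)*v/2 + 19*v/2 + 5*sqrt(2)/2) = -v^4 + sqrt(2)*v^4 + 2*v^3 + 3*sqrt(2)*v^3 - 6*sqrt(2)*v^2 + 17*v^2/2 - 23*v/2 + 9*sqrt(2)*v/2 - 5*sqrt(2)/2 + 2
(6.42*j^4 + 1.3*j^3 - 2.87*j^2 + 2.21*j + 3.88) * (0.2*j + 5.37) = 1.284*j^5 + 34.7354*j^4 + 6.407*j^3 - 14.9699*j^2 + 12.6437*j + 20.8356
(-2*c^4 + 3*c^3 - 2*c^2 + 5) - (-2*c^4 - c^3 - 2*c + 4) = 4*c^3 - 2*c^2 + 2*c + 1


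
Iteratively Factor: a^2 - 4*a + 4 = (a - 2)*(a - 2)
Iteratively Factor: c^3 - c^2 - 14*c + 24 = (c - 2)*(c^2 + c - 12) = (c - 3)*(c - 2)*(c + 4)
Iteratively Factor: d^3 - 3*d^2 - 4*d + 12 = (d - 3)*(d^2 - 4) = (d - 3)*(d + 2)*(d - 2)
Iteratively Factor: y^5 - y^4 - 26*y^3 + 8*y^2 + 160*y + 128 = (y + 2)*(y^4 - 3*y^3 - 20*y^2 + 48*y + 64) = (y + 1)*(y + 2)*(y^3 - 4*y^2 - 16*y + 64) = (y + 1)*(y + 2)*(y + 4)*(y^2 - 8*y + 16) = (y - 4)*(y + 1)*(y + 2)*(y + 4)*(y - 4)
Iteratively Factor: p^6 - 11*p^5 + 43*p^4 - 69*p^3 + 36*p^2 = (p - 3)*(p^5 - 8*p^4 + 19*p^3 - 12*p^2) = p*(p - 3)*(p^4 - 8*p^3 + 19*p^2 - 12*p) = p*(p - 3)^2*(p^3 - 5*p^2 + 4*p) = p*(p - 4)*(p - 3)^2*(p^2 - p) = p*(p - 4)*(p - 3)^2*(p - 1)*(p)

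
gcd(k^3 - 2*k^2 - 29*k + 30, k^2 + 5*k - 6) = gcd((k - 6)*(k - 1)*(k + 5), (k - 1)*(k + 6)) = k - 1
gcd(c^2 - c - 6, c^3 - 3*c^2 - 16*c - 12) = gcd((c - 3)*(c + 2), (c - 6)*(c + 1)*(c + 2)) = c + 2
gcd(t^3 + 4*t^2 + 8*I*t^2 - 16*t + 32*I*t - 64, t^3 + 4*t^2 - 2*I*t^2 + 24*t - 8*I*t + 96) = t^2 + t*(4 + 4*I) + 16*I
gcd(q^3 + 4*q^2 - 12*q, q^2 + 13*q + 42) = q + 6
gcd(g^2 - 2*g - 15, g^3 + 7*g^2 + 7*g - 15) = g + 3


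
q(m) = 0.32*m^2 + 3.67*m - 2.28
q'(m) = 0.64*m + 3.67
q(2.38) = 8.27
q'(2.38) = 5.19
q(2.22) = 7.44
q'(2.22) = 5.09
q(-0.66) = -4.56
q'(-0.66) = 3.25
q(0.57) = -0.08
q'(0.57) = 4.03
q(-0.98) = -5.57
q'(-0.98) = 3.04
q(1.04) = 1.88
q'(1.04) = 4.34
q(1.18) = 2.50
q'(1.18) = 4.43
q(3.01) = 11.67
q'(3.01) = 5.60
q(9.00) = 56.67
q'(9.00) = 9.43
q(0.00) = -2.28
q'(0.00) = 3.67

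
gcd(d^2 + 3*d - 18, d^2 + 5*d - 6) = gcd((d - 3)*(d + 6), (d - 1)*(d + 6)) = d + 6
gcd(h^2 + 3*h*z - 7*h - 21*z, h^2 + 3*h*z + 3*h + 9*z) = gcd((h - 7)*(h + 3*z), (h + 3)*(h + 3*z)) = h + 3*z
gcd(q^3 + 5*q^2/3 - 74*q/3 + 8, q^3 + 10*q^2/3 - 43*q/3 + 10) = q + 6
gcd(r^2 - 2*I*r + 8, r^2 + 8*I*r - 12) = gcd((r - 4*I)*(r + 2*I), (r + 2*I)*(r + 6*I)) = r + 2*I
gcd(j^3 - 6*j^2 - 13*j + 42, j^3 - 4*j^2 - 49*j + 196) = j - 7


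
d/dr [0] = 0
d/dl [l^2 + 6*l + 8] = 2*l + 6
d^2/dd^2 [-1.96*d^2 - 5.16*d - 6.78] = -3.92000000000000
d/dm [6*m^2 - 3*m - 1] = 12*m - 3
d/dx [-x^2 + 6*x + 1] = 6 - 2*x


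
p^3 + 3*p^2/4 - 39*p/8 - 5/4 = (p - 2)*(p + 1/4)*(p + 5/2)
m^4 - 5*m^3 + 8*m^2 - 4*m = m*(m - 2)^2*(m - 1)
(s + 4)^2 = s^2 + 8*s + 16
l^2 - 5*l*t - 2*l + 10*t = (l - 2)*(l - 5*t)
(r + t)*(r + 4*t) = r^2 + 5*r*t + 4*t^2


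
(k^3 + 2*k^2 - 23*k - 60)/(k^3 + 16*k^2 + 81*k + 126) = (k^2 - k - 20)/(k^2 + 13*k + 42)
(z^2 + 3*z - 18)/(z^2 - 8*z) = (z^2 + 3*z - 18)/(z*(z - 8))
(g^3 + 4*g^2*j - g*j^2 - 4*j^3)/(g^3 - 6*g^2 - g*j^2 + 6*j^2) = (g + 4*j)/(g - 6)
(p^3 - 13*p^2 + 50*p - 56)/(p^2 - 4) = (p^2 - 11*p + 28)/(p + 2)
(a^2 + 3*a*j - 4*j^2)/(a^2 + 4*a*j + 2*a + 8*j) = (a - j)/(a + 2)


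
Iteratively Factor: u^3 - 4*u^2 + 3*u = (u)*(u^2 - 4*u + 3) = u*(u - 1)*(u - 3)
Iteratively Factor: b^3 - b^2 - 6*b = (b)*(b^2 - b - 6) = b*(b - 3)*(b + 2)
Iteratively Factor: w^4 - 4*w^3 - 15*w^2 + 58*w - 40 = (w - 1)*(w^3 - 3*w^2 - 18*w + 40) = (w - 5)*(w - 1)*(w^2 + 2*w - 8) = (w - 5)*(w - 1)*(w + 4)*(w - 2)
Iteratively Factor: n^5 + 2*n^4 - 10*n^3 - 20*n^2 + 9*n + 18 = (n + 3)*(n^4 - n^3 - 7*n^2 + n + 6) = (n - 1)*(n + 3)*(n^3 - 7*n - 6) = (n - 1)*(n + 2)*(n + 3)*(n^2 - 2*n - 3) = (n - 3)*(n - 1)*(n + 2)*(n + 3)*(n + 1)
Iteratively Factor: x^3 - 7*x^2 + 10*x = (x - 2)*(x^2 - 5*x) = x*(x - 2)*(x - 5)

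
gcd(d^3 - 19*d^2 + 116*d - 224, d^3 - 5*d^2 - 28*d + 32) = d - 8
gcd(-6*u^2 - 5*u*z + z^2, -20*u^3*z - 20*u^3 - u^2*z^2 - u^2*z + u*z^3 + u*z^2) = 1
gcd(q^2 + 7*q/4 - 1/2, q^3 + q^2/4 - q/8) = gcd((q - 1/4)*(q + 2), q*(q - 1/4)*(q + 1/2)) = q - 1/4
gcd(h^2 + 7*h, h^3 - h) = h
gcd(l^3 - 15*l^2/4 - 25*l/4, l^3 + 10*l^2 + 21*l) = l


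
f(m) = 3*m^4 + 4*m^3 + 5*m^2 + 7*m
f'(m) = 12*m^3 + 12*m^2 + 10*m + 7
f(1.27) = 32.95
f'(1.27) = 63.64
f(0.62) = 7.66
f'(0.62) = 20.67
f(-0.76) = -3.19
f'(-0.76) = 1.06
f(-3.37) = 267.04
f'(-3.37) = -349.69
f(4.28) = 1441.85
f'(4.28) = 1210.45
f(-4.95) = 1403.83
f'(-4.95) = -1203.92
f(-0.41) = -2.22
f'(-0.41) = 4.09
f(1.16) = 26.52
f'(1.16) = 53.48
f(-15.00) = 139395.00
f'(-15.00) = -37943.00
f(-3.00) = 159.00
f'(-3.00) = -239.00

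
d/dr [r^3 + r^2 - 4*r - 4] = 3*r^2 + 2*r - 4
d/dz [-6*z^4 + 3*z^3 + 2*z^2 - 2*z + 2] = -24*z^3 + 9*z^2 + 4*z - 2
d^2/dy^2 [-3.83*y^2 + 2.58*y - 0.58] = -7.66000000000000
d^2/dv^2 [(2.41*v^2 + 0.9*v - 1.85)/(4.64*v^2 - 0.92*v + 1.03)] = (59.328896*v^3 - 308.085792*v^2 + 21.576*v + 21.370578)/(99.897344*v^6 - 59.421696*v^5 + 78.308352*v^4 - 27.159872*v^3 + 17.383104*v^2 - 2.928084*v + 1.092727)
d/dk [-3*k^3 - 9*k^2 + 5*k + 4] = -9*k^2 - 18*k + 5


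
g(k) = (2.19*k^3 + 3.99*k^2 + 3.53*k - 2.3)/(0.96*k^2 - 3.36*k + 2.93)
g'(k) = (3.36 - 1.92*k)*(2.19*k^3 + 3.99*k^2 + 3.53*k - 2.3)/(0.96*k^2 - 3.36*k + 2.93)^2 + (6.57*k^2 + 7.98*k + 3.53)/(0.96*k^2 - 3.36*k + 2.93) = (2.1024*k^4 - 14.7168*k^3 + 2.4549*k^2 + 27.7974*k + 2.6149)/(0.9216*k^4 - 6.4512*k^3 + 16.9152*k^2 - 19.6896*k + 8.5849)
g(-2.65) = -1.31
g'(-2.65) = 0.94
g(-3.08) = -1.76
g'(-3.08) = 1.12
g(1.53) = 556.30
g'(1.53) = 7297.56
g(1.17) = 34.51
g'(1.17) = 192.65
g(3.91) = 45.52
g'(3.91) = -11.99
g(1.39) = 141.56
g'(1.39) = 1093.95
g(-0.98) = -0.56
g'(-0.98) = -0.13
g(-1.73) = -0.67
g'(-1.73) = 0.42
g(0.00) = -0.78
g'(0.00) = 0.30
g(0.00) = -0.78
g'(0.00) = 0.30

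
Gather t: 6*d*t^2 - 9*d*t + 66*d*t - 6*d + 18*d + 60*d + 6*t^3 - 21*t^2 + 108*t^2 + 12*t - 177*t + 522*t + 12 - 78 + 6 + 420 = 72*d + 6*t^3 + t^2*(6*d + 87) + t*(57*d + 357) + 360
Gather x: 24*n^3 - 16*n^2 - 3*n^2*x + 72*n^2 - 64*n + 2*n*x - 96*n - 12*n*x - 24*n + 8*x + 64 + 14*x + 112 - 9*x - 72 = 24*n^3 + 56*n^2 - 184*n + x*(-3*n^2 - 10*n + 13) + 104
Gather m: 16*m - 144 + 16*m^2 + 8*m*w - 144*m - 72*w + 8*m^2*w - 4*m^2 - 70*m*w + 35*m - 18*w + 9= m^2*(8*w + 12) + m*(-62*w - 93) - 90*w - 135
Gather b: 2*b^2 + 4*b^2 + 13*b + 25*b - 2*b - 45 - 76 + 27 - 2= 6*b^2 + 36*b - 96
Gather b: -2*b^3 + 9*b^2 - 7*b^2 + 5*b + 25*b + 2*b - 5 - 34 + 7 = -2*b^3 + 2*b^2 + 32*b - 32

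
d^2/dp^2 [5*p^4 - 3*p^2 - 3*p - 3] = 60*p^2 - 6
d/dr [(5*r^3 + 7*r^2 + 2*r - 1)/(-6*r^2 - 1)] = (-30*r^4 - 3*r^2 - 26*r - 2)/(36*r^4 + 12*r^2 + 1)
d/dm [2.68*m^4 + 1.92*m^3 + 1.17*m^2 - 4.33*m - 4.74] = 10.72*m^3 + 5.76*m^2 + 2.34*m - 4.33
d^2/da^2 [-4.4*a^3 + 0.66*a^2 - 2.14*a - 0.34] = 1.32 - 26.4*a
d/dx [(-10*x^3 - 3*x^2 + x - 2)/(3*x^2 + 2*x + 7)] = (-30*x^4 - 40*x^3 - 219*x^2 - 30*x + 11)/(9*x^4 + 12*x^3 + 46*x^2 + 28*x + 49)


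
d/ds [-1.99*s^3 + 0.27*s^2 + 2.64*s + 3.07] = -5.97*s^2 + 0.54*s + 2.64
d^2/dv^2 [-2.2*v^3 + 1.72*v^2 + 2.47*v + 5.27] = 3.44 - 13.2*v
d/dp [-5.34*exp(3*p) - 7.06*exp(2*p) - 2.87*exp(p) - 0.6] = (-16.02*exp(2*p) - 14.12*exp(p) - 2.87)*exp(p)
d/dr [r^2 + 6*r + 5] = 2*r + 6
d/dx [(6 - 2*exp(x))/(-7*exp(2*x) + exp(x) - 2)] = 2*(-(exp(x) - 3)*(14*exp(x) - 1) + 7*exp(2*x) - exp(x) + 2)*exp(x)/(7*exp(2*x) - exp(x) + 2)^2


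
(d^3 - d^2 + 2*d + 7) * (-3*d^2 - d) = -3*d^5 + 2*d^4 - 5*d^3 - 23*d^2 - 7*d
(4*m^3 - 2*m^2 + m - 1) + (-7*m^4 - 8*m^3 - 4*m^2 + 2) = -7*m^4 - 4*m^3 - 6*m^2 + m + 1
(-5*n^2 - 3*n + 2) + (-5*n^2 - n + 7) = -10*n^2 - 4*n + 9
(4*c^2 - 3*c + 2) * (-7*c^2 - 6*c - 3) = -28*c^4 - 3*c^3 - 8*c^2 - 3*c - 6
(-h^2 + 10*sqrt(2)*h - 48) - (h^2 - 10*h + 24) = -2*h^2 + 10*h + 10*sqrt(2)*h - 72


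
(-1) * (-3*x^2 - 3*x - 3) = 3*x^2 + 3*x + 3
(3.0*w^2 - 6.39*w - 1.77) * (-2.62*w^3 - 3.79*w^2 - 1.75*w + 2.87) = -7.86*w^5 + 5.3718*w^4 + 23.6055*w^3 + 26.5008*w^2 - 15.2418*w - 5.0799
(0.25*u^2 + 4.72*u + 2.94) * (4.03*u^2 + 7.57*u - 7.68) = 1.0075*u^4 + 20.9141*u^3 + 45.6586*u^2 - 13.9938*u - 22.5792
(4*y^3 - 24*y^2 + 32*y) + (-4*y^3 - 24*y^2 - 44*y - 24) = -48*y^2 - 12*y - 24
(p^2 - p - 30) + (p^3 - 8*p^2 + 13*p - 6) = p^3 - 7*p^2 + 12*p - 36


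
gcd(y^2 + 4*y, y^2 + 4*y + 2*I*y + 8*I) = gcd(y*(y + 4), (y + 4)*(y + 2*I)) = y + 4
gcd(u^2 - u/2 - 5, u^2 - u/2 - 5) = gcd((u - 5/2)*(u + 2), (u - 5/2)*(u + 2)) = u^2 - u/2 - 5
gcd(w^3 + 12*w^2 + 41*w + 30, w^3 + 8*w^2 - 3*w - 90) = w^2 + 11*w + 30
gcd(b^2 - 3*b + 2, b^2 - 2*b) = b - 2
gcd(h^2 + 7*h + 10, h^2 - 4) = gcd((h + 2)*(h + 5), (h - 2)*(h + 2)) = h + 2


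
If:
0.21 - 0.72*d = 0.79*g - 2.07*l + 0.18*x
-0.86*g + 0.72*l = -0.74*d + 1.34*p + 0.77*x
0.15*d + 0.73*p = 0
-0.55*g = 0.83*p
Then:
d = 0.652389132182502*x + 0.0673640898627291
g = 0.202297501760203*x + 0.0208887401940468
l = 0.391079807517856*x - 0.0700462563021923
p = -0.134052561407363*x - 0.0138419362731635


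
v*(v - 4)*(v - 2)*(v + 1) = v^4 - 5*v^3 + 2*v^2 + 8*v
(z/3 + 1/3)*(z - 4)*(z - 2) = z^3/3 - 5*z^2/3 + 2*z/3 + 8/3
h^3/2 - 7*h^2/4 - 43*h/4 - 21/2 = (h/2 + 1)*(h - 7)*(h + 3/2)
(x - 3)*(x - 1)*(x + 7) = x^3 + 3*x^2 - 25*x + 21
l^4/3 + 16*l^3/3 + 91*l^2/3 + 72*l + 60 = (l/3 + 1)*(l + 2)*(l + 5)*(l + 6)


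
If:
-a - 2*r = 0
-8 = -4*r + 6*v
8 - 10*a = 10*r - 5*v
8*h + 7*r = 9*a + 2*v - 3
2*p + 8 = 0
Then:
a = 1/5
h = -33/80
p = -4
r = -1/10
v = -7/5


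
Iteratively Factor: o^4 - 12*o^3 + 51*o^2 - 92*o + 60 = (o - 2)*(o^3 - 10*o^2 + 31*o - 30) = (o - 5)*(o - 2)*(o^2 - 5*o + 6) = (o - 5)*(o - 3)*(o - 2)*(o - 2)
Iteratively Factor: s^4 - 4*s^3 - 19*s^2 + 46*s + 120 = (s - 5)*(s^3 + s^2 - 14*s - 24) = (s - 5)*(s + 2)*(s^2 - s - 12) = (s - 5)*(s - 4)*(s + 2)*(s + 3)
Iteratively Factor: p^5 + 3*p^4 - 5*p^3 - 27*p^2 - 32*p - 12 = (p - 3)*(p^4 + 6*p^3 + 13*p^2 + 12*p + 4) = (p - 3)*(p + 2)*(p^3 + 4*p^2 + 5*p + 2) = (p - 3)*(p + 2)^2*(p^2 + 2*p + 1) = (p - 3)*(p + 1)*(p + 2)^2*(p + 1)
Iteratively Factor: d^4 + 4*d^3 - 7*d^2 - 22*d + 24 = (d + 4)*(d^3 - 7*d + 6) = (d + 3)*(d + 4)*(d^2 - 3*d + 2) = (d - 2)*(d + 3)*(d + 4)*(d - 1)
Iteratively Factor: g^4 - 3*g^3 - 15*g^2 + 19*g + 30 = (g + 3)*(g^3 - 6*g^2 + 3*g + 10) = (g + 1)*(g + 3)*(g^2 - 7*g + 10) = (g - 2)*(g + 1)*(g + 3)*(g - 5)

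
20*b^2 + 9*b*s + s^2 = (4*b + s)*(5*b + s)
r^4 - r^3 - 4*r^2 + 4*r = r*(r - 2)*(r - 1)*(r + 2)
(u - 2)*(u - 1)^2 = u^3 - 4*u^2 + 5*u - 2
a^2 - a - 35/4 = (a - 7/2)*(a + 5/2)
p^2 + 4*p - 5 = (p - 1)*(p + 5)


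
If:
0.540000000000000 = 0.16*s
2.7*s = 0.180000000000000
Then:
No Solution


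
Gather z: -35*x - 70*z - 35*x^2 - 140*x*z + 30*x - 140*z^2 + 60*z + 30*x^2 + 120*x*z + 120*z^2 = -5*x^2 - 5*x - 20*z^2 + z*(-20*x - 10)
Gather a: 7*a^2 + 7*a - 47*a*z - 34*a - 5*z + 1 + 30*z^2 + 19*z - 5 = 7*a^2 + a*(-47*z - 27) + 30*z^2 + 14*z - 4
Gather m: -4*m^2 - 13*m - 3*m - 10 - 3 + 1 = -4*m^2 - 16*m - 12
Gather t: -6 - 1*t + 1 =-t - 5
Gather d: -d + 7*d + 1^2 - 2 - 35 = 6*d - 36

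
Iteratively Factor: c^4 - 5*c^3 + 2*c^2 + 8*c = (c - 2)*(c^3 - 3*c^2 - 4*c) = (c - 2)*(c + 1)*(c^2 - 4*c) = c*(c - 2)*(c + 1)*(c - 4)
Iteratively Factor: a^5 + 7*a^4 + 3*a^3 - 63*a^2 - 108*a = (a + 3)*(a^4 + 4*a^3 - 9*a^2 - 36*a) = a*(a + 3)*(a^3 + 4*a^2 - 9*a - 36) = a*(a - 3)*(a + 3)*(a^2 + 7*a + 12) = a*(a - 3)*(a + 3)*(a + 4)*(a + 3)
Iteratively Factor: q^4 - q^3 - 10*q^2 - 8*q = (q + 2)*(q^3 - 3*q^2 - 4*q) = (q - 4)*(q + 2)*(q^2 + q) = (q - 4)*(q + 1)*(q + 2)*(q)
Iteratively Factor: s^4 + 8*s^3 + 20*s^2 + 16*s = (s + 4)*(s^3 + 4*s^2 + 4*s) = (s + 2)*(s + 4)*(s^2 + 2*s) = (s + 2)^2*(s + 4)*(s)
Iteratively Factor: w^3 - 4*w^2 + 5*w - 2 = (w - 1)*(w^2 - 3*w + 2) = (w - 1)^2*(w - 2)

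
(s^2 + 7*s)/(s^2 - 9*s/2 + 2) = 2*s*(s + 7)/(2*s^2 - 9*s + 4)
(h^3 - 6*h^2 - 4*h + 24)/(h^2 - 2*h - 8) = (h^2 - 8*h + 12)/(h - 4)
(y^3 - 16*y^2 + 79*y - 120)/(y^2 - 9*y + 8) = (y^2 - 8*y + 15)/(y - 1)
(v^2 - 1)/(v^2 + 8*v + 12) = (v^2 - 1)/(v^2 + 8*v + 12)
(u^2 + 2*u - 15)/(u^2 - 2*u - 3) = (u + 5)/(u + 1)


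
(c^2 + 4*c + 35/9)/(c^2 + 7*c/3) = (c + 5/3)/c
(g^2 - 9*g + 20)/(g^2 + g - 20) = (g - 5)/(g + 5)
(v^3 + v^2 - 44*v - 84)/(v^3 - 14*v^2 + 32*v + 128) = (v^2 - v - 42)/(v^2 - 16*v + 64)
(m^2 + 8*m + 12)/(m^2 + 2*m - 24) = (m + 2)/(m - 4)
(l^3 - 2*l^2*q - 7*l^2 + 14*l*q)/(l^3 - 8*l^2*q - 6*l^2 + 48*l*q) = (l^2 - 2*l*q - 7*l + 14*q)/(l^2 - 8*l*q - 6*l + 48*q)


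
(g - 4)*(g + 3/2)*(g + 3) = g^3 + g^2/2 - 27*g/2 - 18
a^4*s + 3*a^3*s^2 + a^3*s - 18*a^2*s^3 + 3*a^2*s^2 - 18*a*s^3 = a*(a - 3*s)*(a + 6*s)*(a*s + s)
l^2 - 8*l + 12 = (l - 6)*(l - 2)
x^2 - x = x*(x - 1)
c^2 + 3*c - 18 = (c - 3)*(c + 6)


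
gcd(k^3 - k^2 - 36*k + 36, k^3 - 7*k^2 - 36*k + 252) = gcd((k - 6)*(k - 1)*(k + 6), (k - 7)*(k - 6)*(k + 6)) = k^2 - 36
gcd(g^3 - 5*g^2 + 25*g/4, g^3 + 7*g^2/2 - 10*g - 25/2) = g - 5/2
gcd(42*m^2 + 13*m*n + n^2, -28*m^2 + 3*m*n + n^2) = 7*m + n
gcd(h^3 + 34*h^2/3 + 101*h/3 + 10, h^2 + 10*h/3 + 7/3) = 1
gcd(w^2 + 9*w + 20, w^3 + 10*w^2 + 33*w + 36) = w + 4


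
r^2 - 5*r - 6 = (r - 6)*(r + 1)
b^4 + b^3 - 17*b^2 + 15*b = b*(b - 3)*(b - 1)*(b + 5)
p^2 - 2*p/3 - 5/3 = (p - 5/3)*(p + 1)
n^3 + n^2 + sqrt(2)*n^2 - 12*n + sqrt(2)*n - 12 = (n + 1)*(n - 2*sqrt(2))*(n + 3*sqrt(2))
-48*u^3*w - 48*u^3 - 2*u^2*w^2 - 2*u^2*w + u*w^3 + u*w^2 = (-8*u + w)*(6*u + w)*(u*w + u)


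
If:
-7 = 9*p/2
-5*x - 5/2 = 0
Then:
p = -14/9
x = -1/2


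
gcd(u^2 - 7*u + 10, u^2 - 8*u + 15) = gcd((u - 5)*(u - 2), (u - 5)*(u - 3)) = u - 5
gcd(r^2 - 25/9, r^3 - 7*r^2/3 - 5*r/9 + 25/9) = r - 5/3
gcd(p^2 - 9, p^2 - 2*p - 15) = p + 3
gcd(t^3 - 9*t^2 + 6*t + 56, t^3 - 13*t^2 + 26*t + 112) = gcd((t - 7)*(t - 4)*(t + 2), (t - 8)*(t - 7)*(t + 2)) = t^2 - 5*t - 14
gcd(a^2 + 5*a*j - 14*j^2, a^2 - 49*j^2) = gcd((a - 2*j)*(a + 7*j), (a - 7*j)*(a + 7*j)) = a + 7*j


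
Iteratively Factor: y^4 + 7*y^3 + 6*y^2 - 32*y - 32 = (y - 2)*(y^3 + 9*y^2 + 24*y + 16) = (y - 2)*(y + 4)*(y^2 + 5*y + 4) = (y - 2)*(y + 4)^2*(y + 1)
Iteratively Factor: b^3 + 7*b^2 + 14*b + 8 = (b + 1)*(b^2 + 6*b + 8) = (b + 1)*(b + 2)*(b + 4)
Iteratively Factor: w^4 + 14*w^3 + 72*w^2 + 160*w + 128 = (w + 2)*(w^3 + 12*w^2 + 48*w + 64) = (w + 2)*(w + 4)*(w^2 + 8*w + 16) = (w + 2)*(w + 4)^2*(w + 4)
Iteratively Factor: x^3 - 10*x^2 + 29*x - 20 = (x - 1)*(x^2 - 9*x + 20) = (x - 5)*(x - 1)*(x - 4)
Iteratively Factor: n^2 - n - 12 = (n + 3)*(n - 4)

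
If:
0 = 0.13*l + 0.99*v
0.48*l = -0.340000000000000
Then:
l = -0.71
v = 0.09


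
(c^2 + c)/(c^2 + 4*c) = (c + 1)/(c + 4)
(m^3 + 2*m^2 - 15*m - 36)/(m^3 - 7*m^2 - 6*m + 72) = (m + 3)/(m - 6)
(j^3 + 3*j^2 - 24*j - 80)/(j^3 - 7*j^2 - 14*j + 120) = (j + 4)/(j - 6)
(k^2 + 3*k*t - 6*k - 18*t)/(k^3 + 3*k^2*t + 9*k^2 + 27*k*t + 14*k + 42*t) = (k - 6)/(k^2 + 9*k + 14)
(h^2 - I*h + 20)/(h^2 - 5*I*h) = (h + 4*I)/h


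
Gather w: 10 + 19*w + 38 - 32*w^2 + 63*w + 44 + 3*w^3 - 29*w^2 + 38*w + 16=3*w^3 - 61*w^2 + 120*w + 108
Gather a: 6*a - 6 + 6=6*a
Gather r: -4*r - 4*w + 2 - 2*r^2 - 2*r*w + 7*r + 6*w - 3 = -2*r^2 + r*(3 - 2*w) + 2*w - 1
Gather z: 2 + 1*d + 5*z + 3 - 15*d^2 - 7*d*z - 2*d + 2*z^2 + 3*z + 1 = -15*d^2 - d + 2*z^2 + z*(8 - 7*d) + 6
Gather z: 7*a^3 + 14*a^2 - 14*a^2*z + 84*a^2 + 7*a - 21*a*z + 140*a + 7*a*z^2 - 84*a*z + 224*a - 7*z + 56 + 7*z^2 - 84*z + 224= 7*a^3 + 98*a^2 + 371*a + z^2*(7*a + 7) + z*(-14*a^2 - 105*a - 91) + 280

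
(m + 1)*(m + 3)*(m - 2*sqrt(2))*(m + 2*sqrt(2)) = m^4 + 4*m^3 - 5*m^2 - 32*m - 24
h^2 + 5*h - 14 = (h - 2)*(h + 7)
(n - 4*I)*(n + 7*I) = n^2 + 3*I*n + 28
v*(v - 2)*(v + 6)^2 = v^4 + 10*v^3 + 12*v^2 - 72*v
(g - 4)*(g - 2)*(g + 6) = g^3 - 28*g + 48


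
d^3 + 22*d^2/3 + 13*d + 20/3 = (d + 1)*(d + 4/3)*(d + 5)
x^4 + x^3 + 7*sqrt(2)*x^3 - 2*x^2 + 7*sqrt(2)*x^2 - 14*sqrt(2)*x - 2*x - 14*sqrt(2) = (x + 1)*(x - sqrt(2))*(x + sqrt(2))*(x + 7*sqrt(2))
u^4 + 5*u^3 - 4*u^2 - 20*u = u*(u - 2)*(u + 2)*(u + 5)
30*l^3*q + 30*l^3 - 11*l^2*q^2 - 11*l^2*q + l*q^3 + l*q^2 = (-6*l + q)*(-5*l + q)*(l*q + l)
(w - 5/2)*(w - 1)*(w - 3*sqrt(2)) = w^3 - 3*sqrt(2)*w^2 - 7*w^2/2 + 5*w/2 + 21*sqrt(2)*w/2 - 15*sqrt(2)/2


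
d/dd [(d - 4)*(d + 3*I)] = 2*d - 4 + 3*I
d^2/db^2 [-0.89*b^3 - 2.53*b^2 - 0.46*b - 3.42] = -5.34*b - 5.06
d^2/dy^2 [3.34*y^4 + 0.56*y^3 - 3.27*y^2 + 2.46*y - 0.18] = 40.08*y^2 + 3.36*y - 6.54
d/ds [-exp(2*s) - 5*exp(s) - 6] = (-2*exp(s) - 5)*exp(s)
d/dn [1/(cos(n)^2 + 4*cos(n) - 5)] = 2*(cos(n) + 2)*sin(n)/(cos(n)^2 + 4*cos(n) - 5)^2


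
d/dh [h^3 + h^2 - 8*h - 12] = 3*h^2 + 2*h - 8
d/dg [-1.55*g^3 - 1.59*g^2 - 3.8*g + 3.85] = -4.65*g^2 - 3.18*g - 3.8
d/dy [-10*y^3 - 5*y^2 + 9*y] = -30*y^2 - 10*y + 9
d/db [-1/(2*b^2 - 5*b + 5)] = (4*b - 5)/(2*b^2 - 5*b + 5)^2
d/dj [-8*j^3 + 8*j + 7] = 8 - 24*j^2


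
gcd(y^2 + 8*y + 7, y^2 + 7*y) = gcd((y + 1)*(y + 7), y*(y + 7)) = y + 7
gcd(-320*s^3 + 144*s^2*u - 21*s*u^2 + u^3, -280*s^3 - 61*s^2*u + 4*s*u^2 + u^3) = 8*s - u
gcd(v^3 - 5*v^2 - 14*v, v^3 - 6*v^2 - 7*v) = v^2 - 7*v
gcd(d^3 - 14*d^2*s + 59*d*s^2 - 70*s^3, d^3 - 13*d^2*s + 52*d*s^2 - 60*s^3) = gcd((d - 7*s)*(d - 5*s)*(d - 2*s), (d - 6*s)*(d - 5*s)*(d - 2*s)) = d^2 - 7*d*s + 10*s^2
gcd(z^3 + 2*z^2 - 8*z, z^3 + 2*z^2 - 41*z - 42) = 1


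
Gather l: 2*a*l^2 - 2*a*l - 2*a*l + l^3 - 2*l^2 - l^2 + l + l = l^3 + l^2*(2*a - 3) + l*(2 - 4*a)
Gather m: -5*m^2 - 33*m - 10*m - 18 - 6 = -5*m^2 - 43*m - 24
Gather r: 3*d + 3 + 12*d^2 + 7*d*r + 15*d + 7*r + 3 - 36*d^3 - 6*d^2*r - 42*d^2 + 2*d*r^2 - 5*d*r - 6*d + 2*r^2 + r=-36*d^3 - 30*d^2 + 12*d + r^2*(2*d + 2) + r*(-6*d^2 + 2*d + 8) + 6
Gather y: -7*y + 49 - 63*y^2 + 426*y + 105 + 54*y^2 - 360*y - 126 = -9*y^2 + 59*y + 28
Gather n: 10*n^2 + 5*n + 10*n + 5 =10*n^2 + 15*n + 5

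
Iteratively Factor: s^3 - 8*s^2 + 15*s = (s - 3)*(s^2 - 5*s) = (s - 5)*(s - 3)*(s)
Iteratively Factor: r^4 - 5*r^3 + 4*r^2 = (r - 4)*(r^3 - r^2) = r*(r - 4)*(r^2 - r) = r*(r - 4)*(r - 1)*(r)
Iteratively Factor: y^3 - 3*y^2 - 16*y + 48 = (y - 3)*(y^2 - 16) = (y - 4)*(y - 3)*(y + 4)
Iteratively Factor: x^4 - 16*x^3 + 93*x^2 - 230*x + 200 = (x - 5)*(x^3 - 11*x^2 + 38*x - 40) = (x - 5)*(x - 4)*(x^2 - 7*x + 10) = (x - 5)*(x - 4)*(x - 2)*(x - 5)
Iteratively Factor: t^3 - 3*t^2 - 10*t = (t - 5)*(t^2 + 2*t) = (t - 5)*(t + 2)*(t)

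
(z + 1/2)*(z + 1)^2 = z^3 + 5*z^2/2 + 2*z + 1/2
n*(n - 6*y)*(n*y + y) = n^3*y - 6*n^2*y^2 + n^2*y - 6*n*y^2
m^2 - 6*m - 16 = (m - 8)*(m + 2)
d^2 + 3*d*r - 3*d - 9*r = (d - 3)*(d + 3*r)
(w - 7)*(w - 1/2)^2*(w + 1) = w^4 - 7*w^3 - 3*w^2/4 + 11*w/2 - 7/4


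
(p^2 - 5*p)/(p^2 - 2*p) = (p - 5)/(p - 2)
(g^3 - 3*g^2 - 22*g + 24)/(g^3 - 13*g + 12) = (g - 6)/(g - 3)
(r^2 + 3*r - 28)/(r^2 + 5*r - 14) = (r - 4)/(r - 2)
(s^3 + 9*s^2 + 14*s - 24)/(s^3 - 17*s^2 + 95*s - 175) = (s^3 + 9*s^2 + 14*s - 24)/(s^3 - 17*s^2 + 95*s - 175)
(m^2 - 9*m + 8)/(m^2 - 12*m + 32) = (m - 1)/(m - 4)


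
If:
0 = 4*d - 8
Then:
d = 2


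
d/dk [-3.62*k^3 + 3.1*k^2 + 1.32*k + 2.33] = -10.86*k^2 + 6.2*k + 1.32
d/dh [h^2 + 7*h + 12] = 2*h + 7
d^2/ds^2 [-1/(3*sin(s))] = (sin(s)^2 - 2)/(3*sin(s)^3)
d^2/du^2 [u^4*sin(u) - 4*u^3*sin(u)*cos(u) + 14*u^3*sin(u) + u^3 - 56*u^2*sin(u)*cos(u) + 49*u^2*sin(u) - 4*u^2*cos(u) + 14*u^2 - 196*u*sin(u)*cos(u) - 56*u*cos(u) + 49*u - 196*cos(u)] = -u^4*sin(u) - 14*u^3*sin(u) + 8*u^3*sin(2*u) + 8*u^3*cos(u) - 37*u^2*sin(u) + 112*u^2*sin(2*u) + 88*u^2*cos(u) - 24*u^2*cos(2*u) + 100*u*sin(u) + 380*u*sin(2*u) + 252*u*cos(u) - 224*u*cos(2*u) + 6*u + 210*sin(u) - 56*sin(2*u) + 188*cos(u) - 392*cos(2*u) + 28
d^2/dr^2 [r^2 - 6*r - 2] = 2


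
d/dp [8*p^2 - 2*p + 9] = 16*p - 2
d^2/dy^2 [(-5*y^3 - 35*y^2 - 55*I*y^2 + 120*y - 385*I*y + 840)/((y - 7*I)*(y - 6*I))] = (y^3*(2940 - 1680*I) + y^2*(-3780 - 30240*I) + y*(-22680 - 162540*I) - 757260 - 325080*I)/(y^6 - 39*I*y^5 - 633*y^4 + 5473*I*y^3 + 26586*y^2 - 68796*I*y - 74088)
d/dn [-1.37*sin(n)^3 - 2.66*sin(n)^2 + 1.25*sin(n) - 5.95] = (-4.11*sin(n)^2 - 5.32*sin(n) + 1.25)*cos(n)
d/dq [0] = 0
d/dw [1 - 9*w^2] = -18*w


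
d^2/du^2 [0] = 0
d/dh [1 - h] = -1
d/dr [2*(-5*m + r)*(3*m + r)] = -4*m + 4*r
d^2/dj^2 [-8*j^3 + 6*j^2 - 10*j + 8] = 12 - 48*j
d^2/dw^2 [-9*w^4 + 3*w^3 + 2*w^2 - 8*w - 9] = -108*w^2 + 18*w + 4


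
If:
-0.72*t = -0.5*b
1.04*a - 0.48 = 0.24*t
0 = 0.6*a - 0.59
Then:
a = 0.98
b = 3.26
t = 2.26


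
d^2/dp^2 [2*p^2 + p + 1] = 4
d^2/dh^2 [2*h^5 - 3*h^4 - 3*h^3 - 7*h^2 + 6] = 40*h^3 - 36*h^2 - 18*h - 14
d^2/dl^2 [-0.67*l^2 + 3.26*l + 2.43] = -1.34000000000000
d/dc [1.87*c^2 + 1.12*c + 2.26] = 3.74*c + 1.12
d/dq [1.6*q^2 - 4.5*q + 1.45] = 3.2*q - 4.5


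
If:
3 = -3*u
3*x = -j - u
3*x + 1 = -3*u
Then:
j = -1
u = -1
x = 2/3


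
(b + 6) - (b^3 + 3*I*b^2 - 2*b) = -b^3 - 3*I*b^2 + 3*b + 6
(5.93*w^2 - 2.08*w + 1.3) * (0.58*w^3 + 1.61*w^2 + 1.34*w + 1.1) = 3.4394*w^5 + 8.3409*w^4 + 5.3514*w^3 + 5.8288*w^2 - 0.546*w + 1.43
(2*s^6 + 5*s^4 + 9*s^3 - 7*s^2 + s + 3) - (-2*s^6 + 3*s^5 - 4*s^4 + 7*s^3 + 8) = 4*s^6 - 3*s^5 + 9*s^4 + 2*s^3 - 7*s^2 + s - 5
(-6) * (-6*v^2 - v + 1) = 36*v^2 + 6*v - 6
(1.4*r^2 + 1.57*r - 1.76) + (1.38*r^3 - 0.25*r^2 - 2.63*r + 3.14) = 1.38*r^3 + 1.15*r^2 - 1.06*r + 1.38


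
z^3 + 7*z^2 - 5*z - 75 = (z - 3)*(z + 5)^2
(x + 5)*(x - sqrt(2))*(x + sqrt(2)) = x^3 + 5*x^2 - 2*x - 10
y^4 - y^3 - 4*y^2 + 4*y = y*(y - 2)*(y - 1)*(y + 2)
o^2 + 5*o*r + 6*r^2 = (o + 2*r)*(o + 3*r)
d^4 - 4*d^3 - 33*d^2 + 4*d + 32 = (d - 8)*(d - 1)*(d + 1)*(d + 4)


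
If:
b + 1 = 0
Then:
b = -1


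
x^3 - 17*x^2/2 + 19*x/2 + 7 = (x - 7)*(x - 2)*(x + 1/2)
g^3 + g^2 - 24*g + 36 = (g - 3)*(g - 2)*(g + 6)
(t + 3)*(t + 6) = t^2 + 9*t + 18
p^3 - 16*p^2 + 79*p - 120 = (p - 8)*(p - 5)*(p - 3)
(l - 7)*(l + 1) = l^2 - 6*l - 7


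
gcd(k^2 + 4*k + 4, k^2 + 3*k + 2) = k + 2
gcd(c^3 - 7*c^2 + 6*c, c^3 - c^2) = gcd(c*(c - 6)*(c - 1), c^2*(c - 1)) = c^2 - c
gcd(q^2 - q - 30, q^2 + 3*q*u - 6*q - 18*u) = q - 6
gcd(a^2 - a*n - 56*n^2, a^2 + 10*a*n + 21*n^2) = a + 7*n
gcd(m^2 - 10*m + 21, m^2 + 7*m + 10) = 1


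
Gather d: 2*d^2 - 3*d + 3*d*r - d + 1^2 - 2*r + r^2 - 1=2*d^2 + d*(3*r - 4) + r^2 - 2*r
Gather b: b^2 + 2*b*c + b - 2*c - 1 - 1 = b^2 + b*(2*c + 1) - 2*c - 2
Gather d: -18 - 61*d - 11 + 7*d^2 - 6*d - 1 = 7*d^2 - 67*d - 30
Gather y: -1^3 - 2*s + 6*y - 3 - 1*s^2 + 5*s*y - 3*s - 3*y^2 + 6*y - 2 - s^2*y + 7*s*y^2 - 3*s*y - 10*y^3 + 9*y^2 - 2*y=-s^2 - 5*s - 10*y^3 + y^2*(7*s + 6) + y*(-s^2 + 2*s + 10) - 6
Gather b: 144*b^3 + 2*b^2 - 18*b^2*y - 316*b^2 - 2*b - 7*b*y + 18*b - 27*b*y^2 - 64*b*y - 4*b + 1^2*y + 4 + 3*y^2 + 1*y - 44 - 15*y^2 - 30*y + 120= 144*b^3 + b^2*(-18*y - 314) + b*(-27*y^2 - 71*y + 12) - 12*y^2 - 28*y + 80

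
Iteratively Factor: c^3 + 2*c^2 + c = (c + 1)*(c^2 + c) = (c + 1)^2*(c)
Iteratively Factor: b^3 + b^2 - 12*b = (b)*(b^2 + b - 12) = b*(b + 4)*(b - 3)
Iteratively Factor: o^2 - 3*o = (o - 3)*(o)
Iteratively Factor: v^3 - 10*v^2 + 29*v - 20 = (v - 4)*(v^2 - 6*v + 5) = (v - 5)*(v - 4)*(v - 1)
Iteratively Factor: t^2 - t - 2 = (t + 1)*(t - 2)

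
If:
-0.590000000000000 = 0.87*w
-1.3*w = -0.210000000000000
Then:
No Solution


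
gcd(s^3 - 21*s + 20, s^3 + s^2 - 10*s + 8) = s - 1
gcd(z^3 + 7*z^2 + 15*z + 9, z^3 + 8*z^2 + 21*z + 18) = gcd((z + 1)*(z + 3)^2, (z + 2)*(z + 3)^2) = z^2 + 6*z + 9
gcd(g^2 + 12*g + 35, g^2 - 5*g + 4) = 1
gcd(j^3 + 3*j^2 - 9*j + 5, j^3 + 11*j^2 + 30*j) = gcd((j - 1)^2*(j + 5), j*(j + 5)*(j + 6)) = j + 5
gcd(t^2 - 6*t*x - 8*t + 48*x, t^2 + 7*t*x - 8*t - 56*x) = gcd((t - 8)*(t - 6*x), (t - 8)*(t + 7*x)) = t - 8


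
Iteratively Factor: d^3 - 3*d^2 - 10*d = (d)*(d^2 - 3*d - 10) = d*(d - 5)*(d + 2)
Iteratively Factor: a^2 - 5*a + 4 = (a - 4)*(a - 1)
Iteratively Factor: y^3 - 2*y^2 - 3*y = (y + 1)*(y^2 - 3*y) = (y - 3)*(y + 1)*(y)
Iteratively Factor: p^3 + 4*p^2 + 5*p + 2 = (p + 2)*(p^2 + 2*p + 1) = (p + 1)*(p + 2)*(p + 1)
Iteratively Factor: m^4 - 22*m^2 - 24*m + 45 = (m - 5)*(m^3 + 5*m^2 + 3*m - 9) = (m - 5)*(m + 3)*(m^2 + 2*m - 3) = (m - 5)*(m - 1)*(m + 3)*(m + 3)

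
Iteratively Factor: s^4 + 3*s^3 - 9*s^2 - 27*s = (s + 3)*(s^3 - 9*s) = s*(s + 3)*(s^2 - 9) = s*(s - 3)*(s + 3)*(s + 3)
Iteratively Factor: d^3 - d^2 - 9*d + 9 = (d - 3)*(d^2 + 2*d - 3) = (d - 3)*(d + 3)*(d - 1)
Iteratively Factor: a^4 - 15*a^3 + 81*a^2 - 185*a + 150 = (a - 3)*(a^3 - 12*a^2 + 45*a - 50) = (a - 5)*(a - 3)*(a^2 - 7*a + 10) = (a - 5)*(a - 3)*(a - 2)*(a - 5)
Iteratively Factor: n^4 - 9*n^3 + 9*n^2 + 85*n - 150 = (n + 3)*(n^3 - 12*n^2 + 45*n - 50) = (n - 5)*(n + 3)*(n^2 - 7*n + 10) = (n - 5)^2*(n + 3)*(n - 2)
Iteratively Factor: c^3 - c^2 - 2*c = (c + 1)*(c^2 - 2*c) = c*(c + 1)*(c - 2)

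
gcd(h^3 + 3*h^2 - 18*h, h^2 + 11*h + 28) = 1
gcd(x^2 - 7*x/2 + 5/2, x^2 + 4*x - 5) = x - 1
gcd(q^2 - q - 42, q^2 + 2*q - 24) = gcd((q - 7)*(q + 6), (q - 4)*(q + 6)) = q + 6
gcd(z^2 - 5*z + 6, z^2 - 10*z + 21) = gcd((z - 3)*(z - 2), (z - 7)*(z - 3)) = z - 3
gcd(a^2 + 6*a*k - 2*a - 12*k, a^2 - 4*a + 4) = a - 2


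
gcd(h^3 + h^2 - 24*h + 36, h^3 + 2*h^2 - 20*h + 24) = h^2 + 4*h - 12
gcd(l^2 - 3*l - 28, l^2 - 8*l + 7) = l - 7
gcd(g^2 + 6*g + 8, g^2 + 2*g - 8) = g + 4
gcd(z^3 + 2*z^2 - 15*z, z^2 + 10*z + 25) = z + 5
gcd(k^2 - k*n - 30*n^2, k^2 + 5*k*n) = k + 5*n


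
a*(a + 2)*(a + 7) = a^3 + 9*a^2 + 14*a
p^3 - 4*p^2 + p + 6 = (p - 3)*(p - 2)*(p + 1)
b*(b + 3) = b^2 + 3*b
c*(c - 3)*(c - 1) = c^3 - 4*c^2 + 3*c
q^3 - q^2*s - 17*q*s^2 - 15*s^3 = (q - 5*s)*(q + s)*(q + 3*s)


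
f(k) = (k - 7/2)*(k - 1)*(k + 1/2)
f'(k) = (k - 7/2)*(k - 1) + (k - 7/2)*(k + 1/2) + (k - 1)*(k + 1/2) = 3*k^2 - 8*k + 5/4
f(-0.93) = -3.68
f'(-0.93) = 11.28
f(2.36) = -4.43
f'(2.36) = -0.92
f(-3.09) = -69.81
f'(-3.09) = 54.61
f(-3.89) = -122.50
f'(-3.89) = 77.77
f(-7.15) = -577.20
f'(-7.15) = 211.82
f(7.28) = 184.68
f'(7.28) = 102.01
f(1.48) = -1.92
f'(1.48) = -4.02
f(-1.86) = -20.85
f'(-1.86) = 26.51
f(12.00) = 1168.75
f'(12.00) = 337.25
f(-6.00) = -365.75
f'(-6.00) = 157.25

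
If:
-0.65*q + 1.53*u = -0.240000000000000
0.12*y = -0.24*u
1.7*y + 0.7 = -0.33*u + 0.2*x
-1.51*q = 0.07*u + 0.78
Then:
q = -0.50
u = -0.37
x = 9.16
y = 0.74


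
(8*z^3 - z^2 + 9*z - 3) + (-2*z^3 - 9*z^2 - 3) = 6*z^3 - 10*z^2 + 9*z - 6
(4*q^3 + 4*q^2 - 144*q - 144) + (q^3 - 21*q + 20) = 5*q^3 + 4*q^2 - 165*q - 124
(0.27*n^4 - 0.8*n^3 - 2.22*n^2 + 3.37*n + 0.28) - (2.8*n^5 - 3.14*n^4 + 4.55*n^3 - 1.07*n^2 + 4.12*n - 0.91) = -2.8*n^5 + 3.41*n^4 - 5.35*n^3 - 1.15*n^2 - 0.75*n + 1.19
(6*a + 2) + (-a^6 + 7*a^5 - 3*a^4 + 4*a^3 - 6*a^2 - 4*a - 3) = -a^6 + 7*a^5 - 3*a^4 + 4*a^3 - 6*a^2 + 2*a - 1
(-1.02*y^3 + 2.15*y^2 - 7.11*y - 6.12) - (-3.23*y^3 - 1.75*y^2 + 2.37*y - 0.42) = 2.21*y^3 + 3.9*y^2 - 9.48*y - 5.7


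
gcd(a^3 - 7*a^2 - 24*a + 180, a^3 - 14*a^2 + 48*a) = a - 6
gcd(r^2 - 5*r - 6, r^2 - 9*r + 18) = r - 6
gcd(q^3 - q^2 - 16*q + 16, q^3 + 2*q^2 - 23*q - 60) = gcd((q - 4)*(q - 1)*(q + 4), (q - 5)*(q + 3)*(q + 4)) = q + 4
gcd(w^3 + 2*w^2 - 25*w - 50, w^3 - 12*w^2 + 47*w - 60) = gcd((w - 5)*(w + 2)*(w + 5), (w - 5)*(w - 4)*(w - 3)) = w - 5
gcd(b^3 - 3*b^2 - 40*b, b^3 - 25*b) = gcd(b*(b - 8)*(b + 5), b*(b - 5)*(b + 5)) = b^2 + 5*b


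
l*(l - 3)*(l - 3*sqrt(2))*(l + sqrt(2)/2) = l^4 - 5*sqrt(2)*l^3/2 - 3*l^3 - 3*l^2 + 15*sqrt(2)*l^2/2 + 9*l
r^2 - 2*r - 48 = (r - 8)*(r + 6)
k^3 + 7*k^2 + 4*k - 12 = (k - 1)*(k + 2)*(k + 6)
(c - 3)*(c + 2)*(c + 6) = c^3 + 5*c^2 - 12*c - 36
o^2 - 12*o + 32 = (o - 8)*(o - 4)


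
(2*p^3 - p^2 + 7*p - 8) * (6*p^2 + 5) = 12*p^5 - 6*p^4 + 52*p^3 - 53*p^2 + 35*p - 40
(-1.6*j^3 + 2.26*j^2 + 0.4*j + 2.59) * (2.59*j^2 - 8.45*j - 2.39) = -4.144*j^5 + 19.3734*j^4 - 14.237*j^3 - 2.0733*j^2 - 22.8415*j - 6.1901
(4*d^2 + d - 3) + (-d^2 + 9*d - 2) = 3*d^2 + 10*d - 5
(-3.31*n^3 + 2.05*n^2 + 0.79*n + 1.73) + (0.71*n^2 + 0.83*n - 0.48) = -3.31*n^3 + 2.76*n^2 + 1.62*n + 1.25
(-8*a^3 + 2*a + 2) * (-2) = 16*a^3 - 4*a - 4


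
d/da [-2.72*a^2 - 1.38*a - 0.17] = -5.44*a - 1.38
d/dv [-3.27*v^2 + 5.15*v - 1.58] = 5.15 - 6.54*v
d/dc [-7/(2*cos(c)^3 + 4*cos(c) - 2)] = 7*(3*sin(c)^2 - 5)*sin(c)/(2*(cos(c)^3 + 2*cos(c) - 1)^2)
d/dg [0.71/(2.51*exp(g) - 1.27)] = -1.7821*exp(g)/(2.51*exp(g) - 1.27)^2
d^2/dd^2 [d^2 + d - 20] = 2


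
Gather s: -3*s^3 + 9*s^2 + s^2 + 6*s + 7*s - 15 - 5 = -3*s^3 + 10*s^2 + 13*s - 20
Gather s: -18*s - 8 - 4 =-18*s - 12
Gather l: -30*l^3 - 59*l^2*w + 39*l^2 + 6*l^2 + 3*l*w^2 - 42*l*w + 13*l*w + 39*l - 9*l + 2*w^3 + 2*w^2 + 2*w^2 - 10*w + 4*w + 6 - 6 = -30*l^3 + l^2*(45 - 59*w) + l*(3*w^2 - 29*w + 30) + 2*w^3 + 4*w^2 - 6*w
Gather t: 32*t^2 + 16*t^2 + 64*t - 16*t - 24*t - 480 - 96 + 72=48*t^2 + 24*t - 504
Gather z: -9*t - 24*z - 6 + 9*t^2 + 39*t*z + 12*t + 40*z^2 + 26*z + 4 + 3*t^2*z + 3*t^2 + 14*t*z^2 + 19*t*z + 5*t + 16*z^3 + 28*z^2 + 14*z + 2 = 12*t^2 + 8*t + 16*z^3 + z^2*(14*t + 68) + z*(3*t^2 + 58*t + 16)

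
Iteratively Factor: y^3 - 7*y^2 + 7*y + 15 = (y - 3)*(y^2 - 4*y - 5) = (y - 5)*(y - 3)*(y + 1)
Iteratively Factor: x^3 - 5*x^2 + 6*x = (x)*(x^2 - 5*x + 6) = x*(x - 2)*(x - 3)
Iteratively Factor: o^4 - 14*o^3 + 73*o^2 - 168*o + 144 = (o - 3)*(o^3 - 11*o^2 + 40*o - 48) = (o - 4)*(o - 3)*(o^2 - 7*o + 12) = (o - 4)*(o - 3)^2*(o - 4)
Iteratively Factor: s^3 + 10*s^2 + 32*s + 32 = (s + 4)*(s^2 + 6*s + 8) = (s + 2)*(s + 4)*(s + 4)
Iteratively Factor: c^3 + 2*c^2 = (c + 2)*(c^2) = c*(c + 2)*(c)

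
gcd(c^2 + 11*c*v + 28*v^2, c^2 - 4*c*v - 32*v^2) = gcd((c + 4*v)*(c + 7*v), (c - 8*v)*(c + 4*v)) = c + 4*v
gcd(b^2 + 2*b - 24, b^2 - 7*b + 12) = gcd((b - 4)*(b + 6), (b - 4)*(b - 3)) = b - 4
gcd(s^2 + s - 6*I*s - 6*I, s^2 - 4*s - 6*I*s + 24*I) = s - 6*I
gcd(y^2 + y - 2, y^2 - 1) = y - 1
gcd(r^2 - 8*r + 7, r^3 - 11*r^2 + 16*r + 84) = r - 7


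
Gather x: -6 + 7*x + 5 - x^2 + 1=-x^2 + 7*x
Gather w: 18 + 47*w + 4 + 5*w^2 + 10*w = 5*w^2 + 57*w + 22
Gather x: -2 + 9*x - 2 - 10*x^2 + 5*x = -10*x^2 + 14*x - 4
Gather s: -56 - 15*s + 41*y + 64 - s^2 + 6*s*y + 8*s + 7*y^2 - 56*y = -s^2 + s*(6*y - 7) + 7*y^2 - 15*y + 8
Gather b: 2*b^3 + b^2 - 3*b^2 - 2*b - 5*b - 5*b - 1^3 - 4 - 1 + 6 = 2*b^3 - 2*b^2 - 12*b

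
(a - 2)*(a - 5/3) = a^2 - 11*a/3 + 10/3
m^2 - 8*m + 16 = (m - 4)^2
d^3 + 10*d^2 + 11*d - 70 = (d - 2)*(d + 5)*(d + 7)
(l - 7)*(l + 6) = l^2 - l - 42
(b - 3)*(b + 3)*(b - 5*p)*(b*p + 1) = b^4*p - 5*b^3*p^2 + b^3 - 14*b^2*p + 45*b*p^2 - 9*b + 45*p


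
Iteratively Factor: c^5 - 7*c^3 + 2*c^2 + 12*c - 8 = (c - 1)*(c^4 + c^3 - 6*c^2 - 4*c + 8) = (c - 1)^2*(c^3 + 2*c^2 - 4*c - 8) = (c - 1)^2*(c + 2)*(c^2 - 4) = (c - 2)*(c - 1)^2*(c + 2)*(c + 2)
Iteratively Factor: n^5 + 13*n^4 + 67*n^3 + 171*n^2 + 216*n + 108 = (n + 3)*(n^4 + 10*n^3 + 37*n^2 + 60*n + 36) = (n + 2)*(n + 3)*(n^3 + 8*n^2 + 21*n + 18) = (n + 2)*(n + 3)^2*(n^2 + 5*n + 6) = (n + 2)*(n + 3)^3*(n + 2)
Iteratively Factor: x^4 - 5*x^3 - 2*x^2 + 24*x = (x)*(x^3 - 5*x^2 - 2*x + 24) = x*(x - 3)*(x^2 - 2*x - 8) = x*(x - 4)*(x - 3)*(x + 2)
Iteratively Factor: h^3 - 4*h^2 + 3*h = (h)*(h^2 - 4*h + 3) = h*(h - 3)*(h - 1)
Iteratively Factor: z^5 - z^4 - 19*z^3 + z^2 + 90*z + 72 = (z - 3)*(z^4 + 2*z^3 - 13*z^2 - 38*z - 24) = (z - 3)*(z + 1)*(z^3 + z^2 - 14*z - 24) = (z - 3)*(z + 1)*(z + 2)*(z^2 - z - 12) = (z - 3)*(z + 1)*(z + 2)*(z + 3)*(z - 4)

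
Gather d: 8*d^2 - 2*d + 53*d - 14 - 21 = 8*d^2 + 51*d - 35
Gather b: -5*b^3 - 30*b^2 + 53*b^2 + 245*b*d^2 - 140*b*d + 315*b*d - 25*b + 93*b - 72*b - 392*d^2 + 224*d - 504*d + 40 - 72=-5*b^3 + 23*b^2 + b*(245*d^2 + 175*d - 4) - 392*d^2 - 280*d - 32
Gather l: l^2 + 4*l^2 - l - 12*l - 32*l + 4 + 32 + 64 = 5*l^2 - 45*l + 100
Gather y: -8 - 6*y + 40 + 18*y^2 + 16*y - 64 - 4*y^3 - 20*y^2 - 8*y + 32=-4*y^3 - 2*y^2 + 2*y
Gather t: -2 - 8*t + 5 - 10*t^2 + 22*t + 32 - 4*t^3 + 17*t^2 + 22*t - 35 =-4*t^3 + 7*t^2 + 36*t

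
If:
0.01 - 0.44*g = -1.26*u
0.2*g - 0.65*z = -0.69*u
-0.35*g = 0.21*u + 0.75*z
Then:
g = 0.01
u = -0.00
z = -0.00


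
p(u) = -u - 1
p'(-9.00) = -1.00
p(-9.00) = 8.00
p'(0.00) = -1.00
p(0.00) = -1.00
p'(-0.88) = -1.00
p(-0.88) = -0.12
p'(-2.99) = -1.00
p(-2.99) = 1.99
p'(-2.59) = -1.00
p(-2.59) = 1.59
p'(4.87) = -1.00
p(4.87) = -5.87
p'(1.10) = -1.00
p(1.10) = -2.10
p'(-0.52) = -1.00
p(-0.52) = -0.48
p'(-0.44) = -1.00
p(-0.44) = -0.56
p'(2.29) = -1.00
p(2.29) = -3.29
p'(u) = -1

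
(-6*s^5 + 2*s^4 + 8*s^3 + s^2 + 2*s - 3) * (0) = 0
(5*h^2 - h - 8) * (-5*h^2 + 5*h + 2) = -25*h^4 + 30*h^3 + 45*h^2 - 42*h - 16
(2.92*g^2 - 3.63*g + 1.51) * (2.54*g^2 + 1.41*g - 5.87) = 7.4168*g^4 - 5.103*g^3 - 18.4233*g^2 + 23.4372*g - 8.8637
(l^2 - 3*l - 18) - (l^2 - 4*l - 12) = l - 6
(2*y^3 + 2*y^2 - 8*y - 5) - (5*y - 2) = 2*y^3 + 2*y^2 - 13*y - 3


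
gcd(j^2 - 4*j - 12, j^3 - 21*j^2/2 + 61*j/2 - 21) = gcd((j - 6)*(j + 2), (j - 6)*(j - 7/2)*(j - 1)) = j - 6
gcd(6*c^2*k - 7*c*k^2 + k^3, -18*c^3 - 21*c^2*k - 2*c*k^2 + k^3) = 6*c - k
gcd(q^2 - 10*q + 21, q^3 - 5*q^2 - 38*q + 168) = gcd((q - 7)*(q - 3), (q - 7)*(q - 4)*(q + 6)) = q - 7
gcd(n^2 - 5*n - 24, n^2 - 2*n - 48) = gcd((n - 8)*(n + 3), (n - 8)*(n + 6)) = n - 8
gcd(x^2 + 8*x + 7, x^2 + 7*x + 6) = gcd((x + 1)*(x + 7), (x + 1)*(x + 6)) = x + 1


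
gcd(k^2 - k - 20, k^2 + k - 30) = k - 5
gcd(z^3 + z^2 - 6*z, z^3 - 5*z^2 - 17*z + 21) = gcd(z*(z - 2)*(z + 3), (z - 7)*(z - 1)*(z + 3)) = z + 3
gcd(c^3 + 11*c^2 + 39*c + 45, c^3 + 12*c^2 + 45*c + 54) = c^2 + 6*c + 9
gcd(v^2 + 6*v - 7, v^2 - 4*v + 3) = v - 1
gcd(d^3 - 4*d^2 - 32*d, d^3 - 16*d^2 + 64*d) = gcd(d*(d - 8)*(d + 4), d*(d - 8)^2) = d^2 - 8*d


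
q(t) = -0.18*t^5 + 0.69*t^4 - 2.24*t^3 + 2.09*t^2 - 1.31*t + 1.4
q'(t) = -0.9*t^4 + 2.76*t^3 - 6.72*t^2 + 4.18*t - 1.31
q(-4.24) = 684.94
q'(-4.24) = -641.10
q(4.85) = -312.60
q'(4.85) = -322.21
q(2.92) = -28.42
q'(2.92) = -43.12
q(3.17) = -41.05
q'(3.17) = -58.55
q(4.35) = -182.43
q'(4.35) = -205.36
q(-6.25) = 3407.57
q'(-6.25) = -2337.05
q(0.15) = 1.24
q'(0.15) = -0.83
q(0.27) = 1.16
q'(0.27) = -0.62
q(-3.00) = 184.25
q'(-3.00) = -221.75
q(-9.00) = 16971.35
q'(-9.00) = -8500.19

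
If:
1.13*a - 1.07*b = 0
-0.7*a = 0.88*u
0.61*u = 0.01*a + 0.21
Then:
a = -0.42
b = -0.45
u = 0.34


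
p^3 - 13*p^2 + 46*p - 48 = (p - 8)*(p - 3)*(p - 2)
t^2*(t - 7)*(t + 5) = t^4 - 2*t^3 - 35*t^2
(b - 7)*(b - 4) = b^2 - 11*b + 28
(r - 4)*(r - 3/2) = r^2 - 11*r/2 + 6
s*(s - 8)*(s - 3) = s^3 - 11*s^2 + 24*s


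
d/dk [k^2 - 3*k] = 2*k - 3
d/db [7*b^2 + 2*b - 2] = 14*b + 2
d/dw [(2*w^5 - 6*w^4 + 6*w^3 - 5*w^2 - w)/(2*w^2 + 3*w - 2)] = (12*w^6 - 62*w^4 + 84*w^3 - 49*w^2 + 20*w + 2)/(4*w^4 + 12*w^3 + w^2 - 12*w + 4)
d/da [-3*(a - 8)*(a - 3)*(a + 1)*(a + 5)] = -12*a^3 + 45*a^2 + 222*a - 267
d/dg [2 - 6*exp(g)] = -6*exp(g)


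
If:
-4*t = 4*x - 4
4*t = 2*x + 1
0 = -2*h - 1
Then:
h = -1/2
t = 1/2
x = 1/2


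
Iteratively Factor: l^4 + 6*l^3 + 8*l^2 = (l)*(l^3 + 6*l^2 + 8*l) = l^2*(l^2 + 6*l + 8) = l^2*(l + 4)*(l + 2)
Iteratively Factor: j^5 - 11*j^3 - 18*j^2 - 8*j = (j - 4)*(j^4 + 4*j^3 + 5*j^2 + 2*j) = (j - 4)*(j + 2)*(j^3 + 2*j^2 + j) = (j - 4)*(j + 1)*(j + 2)*(j^2 + j) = j*(j - 4)*(j + 1)*(j + 2)*(j + 1)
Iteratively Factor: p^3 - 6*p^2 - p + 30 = (p + 2)*(p^2 - 8*p + 15) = (p - 5)*(p + 2)*(p - 3)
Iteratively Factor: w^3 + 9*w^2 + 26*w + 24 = (w + 2)*(w^2 + 7*w + 12) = (w + 2)*(w + 3)*(w + 4)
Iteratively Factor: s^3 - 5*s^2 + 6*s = (s - 2)*(s^2 - 3*s) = s*(s - 2)*(s - 3)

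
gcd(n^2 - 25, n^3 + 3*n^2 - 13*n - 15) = n + 5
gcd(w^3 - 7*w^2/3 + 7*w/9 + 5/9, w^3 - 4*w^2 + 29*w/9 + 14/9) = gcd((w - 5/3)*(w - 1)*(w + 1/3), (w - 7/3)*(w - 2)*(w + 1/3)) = w + 1/3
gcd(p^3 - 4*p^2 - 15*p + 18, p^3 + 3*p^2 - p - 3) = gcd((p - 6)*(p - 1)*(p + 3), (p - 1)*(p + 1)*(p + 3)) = p^2 + 2*p - 3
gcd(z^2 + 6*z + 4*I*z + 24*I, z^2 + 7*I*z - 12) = z + 4*I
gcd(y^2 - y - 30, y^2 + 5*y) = y + 5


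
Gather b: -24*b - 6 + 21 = 15 - 24*b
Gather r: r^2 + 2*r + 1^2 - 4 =r^2 + 2*r - 3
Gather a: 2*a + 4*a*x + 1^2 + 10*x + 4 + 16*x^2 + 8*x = a*(4*x + 2) + 16*x^2 + 18*x + 5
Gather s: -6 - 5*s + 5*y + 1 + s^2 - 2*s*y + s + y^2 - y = s^2 + s*(-2*y - 4) + y^2 + 4*y - 5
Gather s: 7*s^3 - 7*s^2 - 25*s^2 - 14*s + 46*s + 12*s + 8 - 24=7*s^3 - 32*s^2 + 44*s - 16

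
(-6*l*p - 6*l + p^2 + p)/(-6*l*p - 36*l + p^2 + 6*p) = (p + 1)/(p + 6)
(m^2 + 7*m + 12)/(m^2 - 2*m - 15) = (m + 4)/(m - 5)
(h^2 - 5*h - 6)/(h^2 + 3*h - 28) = (h^2 - 5*h - 6)/(h^2 + 3*h - 28)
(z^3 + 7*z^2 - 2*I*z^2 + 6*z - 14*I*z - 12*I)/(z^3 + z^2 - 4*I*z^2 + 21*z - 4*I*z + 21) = (z^2 + 2*z*(3 - I) - 12*I)/(z^2 - 4*I*z + 21)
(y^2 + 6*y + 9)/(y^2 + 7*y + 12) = (y + 3)/(y + 4)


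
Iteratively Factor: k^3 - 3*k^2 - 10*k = (k - 5)*(k^2 + 2*k) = (k - 5)*(k + 2)*(k)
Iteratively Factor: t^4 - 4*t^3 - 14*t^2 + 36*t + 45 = (t - 5)*(t^3 + t^2 - 9*t - 9) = (t - 5)*(t - 3)*(t^2 + 4*t + 3) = (t - 5)*(t - 3)*(t + 1)*(t + 3)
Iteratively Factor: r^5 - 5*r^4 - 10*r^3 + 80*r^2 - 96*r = (r)*(r^4 - 5*r^3 - 10*r^2 + 80*r - 96) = r*(r - 3)*(r^3 - 2*r^2 - 16*r + 32) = r*(r - 3)*(r + 4)*(r^2 - 6*r + 8) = r*(r - 3)*(r - 2)*(r + 4)*(r - 4)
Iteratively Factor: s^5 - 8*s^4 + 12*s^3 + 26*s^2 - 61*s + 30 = (s - 5)*(s^4 - 3*s^3 - 3*s^2 + 11*s - 6) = (s - 5)*(s + 2)*(s^3 - 5*s^2 + 7*s - 3) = (s - 5)*(s - 3)*(s + 2)*(s^2 - 2*s + 1) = (s - 5)*(s - 3)*(s - 1)*(s + 2)*(s - 1)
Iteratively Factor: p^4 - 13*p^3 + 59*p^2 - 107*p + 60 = (p - 1)*(p^3 - 12*p^2 + 47*p - 60) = (p - 4)*(p - 1)*(p^2 - 8*p + 15) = (p - 4)*(p - 3)*(p - 1)*(p - 5)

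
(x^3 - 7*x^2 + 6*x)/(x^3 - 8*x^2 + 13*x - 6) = x/(x - 1)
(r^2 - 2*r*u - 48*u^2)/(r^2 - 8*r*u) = (r + 6*u)/r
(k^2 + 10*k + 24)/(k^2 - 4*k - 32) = (k + 6)/(k - 8)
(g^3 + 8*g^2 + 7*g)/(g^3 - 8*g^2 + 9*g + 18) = g*(g + 7)/(g^2 - 9*g + 18)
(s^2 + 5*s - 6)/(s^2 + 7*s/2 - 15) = 2*(s - 1)/(2*s - 5)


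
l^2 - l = l*(l - 1)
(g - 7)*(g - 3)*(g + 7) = g^3 - 3*g^2 - 49*g + 147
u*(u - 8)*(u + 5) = u^3 - 3*u^2 - 40*u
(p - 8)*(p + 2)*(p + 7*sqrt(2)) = p^3 - 6*p^2 + 7*sqrt(2)*p^2 - 42*sqrt(2)*p - 16*p - 112*sqrt(2)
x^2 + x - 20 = (x - 4)*(x + 5)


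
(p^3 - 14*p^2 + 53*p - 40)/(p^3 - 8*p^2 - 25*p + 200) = (p - 1)/(p + 5)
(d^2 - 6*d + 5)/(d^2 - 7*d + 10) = (d - 1)/(d - 2)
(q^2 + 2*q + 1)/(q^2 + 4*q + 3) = (q + 1)/(q + 3)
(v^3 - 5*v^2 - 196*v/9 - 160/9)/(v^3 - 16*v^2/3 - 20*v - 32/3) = (9*v^2 + 27*v + 20)/(3*(3*v^2 + 8*v + 4))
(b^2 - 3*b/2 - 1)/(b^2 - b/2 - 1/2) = (b - 2)/(b - 1)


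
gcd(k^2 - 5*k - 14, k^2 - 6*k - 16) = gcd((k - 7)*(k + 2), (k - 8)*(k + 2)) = k + 2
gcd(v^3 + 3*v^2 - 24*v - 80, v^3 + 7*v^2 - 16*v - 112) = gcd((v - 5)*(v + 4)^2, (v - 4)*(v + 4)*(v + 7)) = v + 4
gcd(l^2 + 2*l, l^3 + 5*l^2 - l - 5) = 1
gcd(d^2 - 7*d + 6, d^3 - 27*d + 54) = 1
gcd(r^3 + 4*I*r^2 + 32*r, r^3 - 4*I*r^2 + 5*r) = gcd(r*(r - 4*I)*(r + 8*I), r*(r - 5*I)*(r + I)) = r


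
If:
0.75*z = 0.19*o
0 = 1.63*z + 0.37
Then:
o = -0.90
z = -0.23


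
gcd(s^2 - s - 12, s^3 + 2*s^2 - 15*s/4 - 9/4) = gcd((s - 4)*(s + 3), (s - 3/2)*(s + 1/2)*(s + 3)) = s + 3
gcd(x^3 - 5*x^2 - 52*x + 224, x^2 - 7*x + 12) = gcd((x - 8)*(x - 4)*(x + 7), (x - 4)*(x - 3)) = x - 4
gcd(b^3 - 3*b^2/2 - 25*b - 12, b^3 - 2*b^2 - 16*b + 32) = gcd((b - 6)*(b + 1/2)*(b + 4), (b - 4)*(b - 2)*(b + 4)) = b + 4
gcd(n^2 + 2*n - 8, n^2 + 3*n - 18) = 1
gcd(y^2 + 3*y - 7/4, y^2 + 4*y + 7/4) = y + 7/2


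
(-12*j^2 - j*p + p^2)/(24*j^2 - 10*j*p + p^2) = (3*j + p)/(-6*j + p)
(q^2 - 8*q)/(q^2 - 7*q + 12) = q*(q - 8)/(q^2 - 7*q + 12)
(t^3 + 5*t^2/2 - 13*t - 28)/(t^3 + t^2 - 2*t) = (t^2 + t/2 - 14)/(t*(t - 1))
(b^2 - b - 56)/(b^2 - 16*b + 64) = (b + 7)/(b - 8)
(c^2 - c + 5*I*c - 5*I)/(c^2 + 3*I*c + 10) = (c - 1)/(c - 2*I)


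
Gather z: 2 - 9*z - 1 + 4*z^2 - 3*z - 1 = 4*z^2 - 12*z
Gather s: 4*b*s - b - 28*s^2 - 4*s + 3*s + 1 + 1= -b - 28*s^2 + s*(4*b - 1) + 2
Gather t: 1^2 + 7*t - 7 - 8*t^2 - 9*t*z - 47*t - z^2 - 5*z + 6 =-8*t^2 + t*(-9*z - 40) - z^2 - 5*z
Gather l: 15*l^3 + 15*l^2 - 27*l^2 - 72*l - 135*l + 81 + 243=15*l^3 - 12*l^2 - 207*l + 324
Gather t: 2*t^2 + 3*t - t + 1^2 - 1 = 2*t^2 + 2*t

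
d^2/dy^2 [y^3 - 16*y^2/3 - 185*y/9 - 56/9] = 6*y - 32/3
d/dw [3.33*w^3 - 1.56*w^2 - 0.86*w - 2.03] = 9.99*w^2 - 3.12*w - 0.86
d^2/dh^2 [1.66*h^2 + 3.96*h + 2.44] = 3.32000000000000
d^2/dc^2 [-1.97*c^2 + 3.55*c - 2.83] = -3.94000000000000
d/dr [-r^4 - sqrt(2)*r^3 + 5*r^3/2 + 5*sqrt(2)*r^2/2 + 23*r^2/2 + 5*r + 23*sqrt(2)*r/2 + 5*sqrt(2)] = -4*r^3 - 3*sqrt(2)*r^2 + 15*r^2/2 + 5*sqrt(2)*r + 23*r + 5 + 23*sqrt(2)/2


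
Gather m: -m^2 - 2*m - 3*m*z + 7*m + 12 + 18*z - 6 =-m^2 + m*(5 - 3*z) + 18*z + 6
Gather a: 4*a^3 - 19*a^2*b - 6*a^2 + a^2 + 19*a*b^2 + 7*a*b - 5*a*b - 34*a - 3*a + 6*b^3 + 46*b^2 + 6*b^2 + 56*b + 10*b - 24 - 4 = 4*a^3 + a^2*(-19*b - 5) + a*(19*b^2 + 2*b - 37) + 6*b^3 + 52*b^2 + 66*b - 28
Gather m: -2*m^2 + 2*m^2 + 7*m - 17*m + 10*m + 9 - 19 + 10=0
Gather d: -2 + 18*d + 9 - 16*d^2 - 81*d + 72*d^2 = 56*d^2 - 63*d + 7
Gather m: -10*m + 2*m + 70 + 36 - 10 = 96 - 8*m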